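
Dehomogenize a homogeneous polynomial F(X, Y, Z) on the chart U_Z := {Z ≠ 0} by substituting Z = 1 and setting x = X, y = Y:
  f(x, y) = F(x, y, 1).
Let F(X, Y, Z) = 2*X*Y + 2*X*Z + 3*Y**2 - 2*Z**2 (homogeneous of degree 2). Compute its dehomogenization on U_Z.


f(x, y) = 2*x*y + 2*x + 3*y**2 - 2

On U_Z we set Z = 1. Each monomial c·X^i·Y^j·Z^k in F becomes c·x^i·y^j·1^k = c·x^i·y^j.
Substituting Z = 1: F(X, Y, 1) = 2*x*y + 2*x + 3*y**2 - 2.
Note: deg(f) ≤ deg(F) = 2; strict inequality happens when F is divisible by Z (lost terms).


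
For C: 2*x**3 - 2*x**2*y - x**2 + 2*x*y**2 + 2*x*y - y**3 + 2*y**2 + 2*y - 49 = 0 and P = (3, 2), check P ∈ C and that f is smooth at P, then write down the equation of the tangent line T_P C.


Tangent line at P: 36*x + 10*y - 128 = 0.

Step 1: f(3, 2) = 0, so P lies on C.
Step 2: partial derivatives
  f_x(x, y) = 6*x**2 - 4*x*y - 2*x + 2*y**2 + 2*y, f_y(x, y) = -2*x**2 + 4*x*y + 2*x - 3*y**2 + 4*y + 2.
  f_x(P) = 36, f_y(P) = 10 (gradient nonzero, so P is smooth).
Step 3: tangent line at P: 36·(x − 3) + 10·(y − 2) = 0.
Expanding: 36*x + 10*y - 128 = 0.


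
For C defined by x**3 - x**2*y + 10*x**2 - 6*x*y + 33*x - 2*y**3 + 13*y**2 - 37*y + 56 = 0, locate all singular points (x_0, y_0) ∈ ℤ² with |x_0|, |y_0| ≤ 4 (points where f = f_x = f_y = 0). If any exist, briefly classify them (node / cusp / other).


Singular points: {(-3, 2)}; classification: node.

Compute partial derivatives:
  f_x = 3*x**2 - 2*x*y + 20*x - 6*y + 33.
  f_y = -x**2 - 6*x - 6*y**2 + 26*y - 37.
Scan x_0 ∈ {−4, ..., 4}. For each x_0, f_y(x_0, y) is a polynomial in y; find its integer roots y ∈ {−4, ..., 4}, then test f_x and f at those candidates.
  x = -4: f_y(-4, y) = -6*y**2 + 26*y - 29; no integer root y with |y| ≤ 4.
  x = -3: f_y(-3, y) = -6*y**2 + 26*y - 28; vanishes at y ∈ {2}. (-3, 2): f_x = 0, f = 0 — SINGULAR.
  x = -2: f_y(-2, y) = -6*y**2 + 26*y - 29; no integer root y with |y| ≤ 4.
  x = -1: f_y(-1, y) = -6*y**2 + 26*y - 32; no integer root y with |y| ≤ 4.
  x = 0: f_y(0, y) = -6*y**2 + 26*y - 37; no integer root y with |y| ≤ 4.
  x = 1: f_y(1, y) = -6*y**2 + 26*y - 44; no integer root y with |y| ≤ 4.
  x = 2: f_y(2, y) = -6*y**2 + 26*y - 53; no integer root y with |y| ≤ 4.
  x = 3: f_y(3, y) = -6*y**2 + 26*y - 64; no integer root y with |y| ≤ 4.
  x = 4: f_y(4, y) = -6*y**2 + 26*y - 77; no integer root y with |y| ≤ 4.
Only singular point on the grid: (-3, 2).
Classify: substitute x = -3 + u, y = 2 + v and expand: f = u**3 - u**2*v - u**2 - 2*v**3 + v**2.
No constant or linear terms (consistent with a singular point). Quadratic part: -u**2 + v**2. Cubic part: u**3 - u**2*v - 2*v**3.
The quadratic part v**2 - u**2 = (v − u)(v + u) splits into two distinct linear factors, so there are two distinct tangent lines y − 2 = ±(x − -3) — this is a node (ordinary double point).
Classification: node.


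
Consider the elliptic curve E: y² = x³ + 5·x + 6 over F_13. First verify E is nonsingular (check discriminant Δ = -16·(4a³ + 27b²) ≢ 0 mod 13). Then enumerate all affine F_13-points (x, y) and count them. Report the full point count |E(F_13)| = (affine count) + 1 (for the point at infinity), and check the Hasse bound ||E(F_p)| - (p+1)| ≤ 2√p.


Affine points = {(1, 5), (1, 8), (3, 3), (3, 10), (4, 5), (4, 8), (5, 0), (8, 5), (8, 8), (9, 0), (10, 4), (10, 9), (11, 1), (11, 12), (12, 0)}; affine count = 15; |E(F_13)| = 16.

Discriminant check: Δ ∝ 4a³ + 27b² = 4·5³ + 27·6² = 4·125 + 27·36 ≡ 3 (mod 13). Nonzero ⇒ E is nonsingular.
For each x ∈ F_13, compute rhs = x³ + 5·x + 6 mod 13, then count y ∈ F_13 with y² ≡ rhs.
  x = 0: rhs = 6, matching y values: none (0 points).
  x = 1: rhs = 12, matching y values: 5, 8 (2 points).
  x = 2: rhs = 11, matching y values: none (0 points).
  x = 3: rhs = 9, matching y values: 3, 10 (2 points).
  x = 4: rhs = 12, matching y values: 5, 8 (2 points).
  x = 5: rhs = 0, matching y values: 0 (1 points).
  x = 6: rhs = 5, matching y values: none (0 points).
  x = 7: rhs = 7, matching y values: none (0 points).
  x = 8: rhs = 12, matching y values: 5, 8 (2 points).
  x = 9: rhs = 0, matching y values: 0 (1 points).
  x = 10: rhs = 3, matching y values: 4, 9 (2 points).
  x = 11: rhs = 1, matching y values: 1, 12 (2 points).
  x = 12: rhs = 0, matching y values: 0 (1 points).
Total affine count: 15.
Full point count |E(F_13)| = 15 + 1 = 16.
Hasse bound: |16 − (13+1)| = |2| = 2 ≤ 2√13 ≈ 7.2111 ✓.


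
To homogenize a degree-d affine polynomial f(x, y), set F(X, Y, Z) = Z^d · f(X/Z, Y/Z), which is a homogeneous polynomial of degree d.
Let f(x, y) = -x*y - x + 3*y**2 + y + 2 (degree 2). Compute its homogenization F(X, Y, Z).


F(X, Y, Z) = -X*Y - X*Z + 3*Y**2 + Y*Z + 2*Z**2

deg(f) = 2.
Substitute x = X/Z, y = Y/Z into f, then multiply by Z^2.
  monomial -1·x^1·y^1 ↦ -1·X^1·Y^1·Z^0.
  monomial -1·x^1·y^0 ↦ -1·X^1·Y^0·Z^1.
  monomial 3·x^0·y^2 ↦ 3·X^0·Y^2·Z^0.
  monomial 1·x^0·y^1 ↦ 1·X^0·Y^1·Z^1.
  monomial 2·x^0·y^0 ↦ 2·X^0·Y^0·Z^2.
Collecting: F(X, Y, Z) = -X*Y - X*Z + 3*Y**2 + Y*Z + 2*Z**2.


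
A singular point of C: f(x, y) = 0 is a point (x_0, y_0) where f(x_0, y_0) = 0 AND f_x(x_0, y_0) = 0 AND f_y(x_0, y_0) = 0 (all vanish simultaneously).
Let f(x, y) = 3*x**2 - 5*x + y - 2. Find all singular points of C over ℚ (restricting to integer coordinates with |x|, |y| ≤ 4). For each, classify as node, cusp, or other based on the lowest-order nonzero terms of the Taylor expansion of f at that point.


No singular points in the scanned grid; C is smooth there.

Compute partial derivatives:
  f_x = 6*x - 5.
  f_y = 1.
f_y = 1 is a nonzero constant, so f_y never vanishes: no point (x, y) can satisfy f = f_x = f_y = 0. In particular no (x, y) ∈ {−4, ..., 4}² is singular; the curve is smooth.


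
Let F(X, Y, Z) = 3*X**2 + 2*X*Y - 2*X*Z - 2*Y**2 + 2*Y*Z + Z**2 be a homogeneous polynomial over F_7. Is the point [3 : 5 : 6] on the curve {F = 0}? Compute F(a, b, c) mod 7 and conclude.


F(3,5,6) ≡ 4 (mod 7); P is NOT on the curve.

Evaluate F(3, 5, 6) term-by-term (mod 7).
  3*X**2 ↦ 3·9·1·1 = 27
  2*X*Y ↦ 2·3·5·1 = 30
  -2*X*Z ↦ -2·3·1·6 = -36
  -2*Y**2 ↦ -2·1·25·1 = -50
  2*Y*Z ↦ 2·1·5·6 = 60
  Z**2 ↦ 1·1·1·36 = 36
Sum: F(3, 5, 6) = (27) + (30) + (-36) + (-50) + (60) + (36) = 67.
Reducing mod 7: 67 ≡ 4 (mod 7).
Since F(a, b, c) ≡ 4 ≠ 0 (mod 7), P does NOT lie on the curve.


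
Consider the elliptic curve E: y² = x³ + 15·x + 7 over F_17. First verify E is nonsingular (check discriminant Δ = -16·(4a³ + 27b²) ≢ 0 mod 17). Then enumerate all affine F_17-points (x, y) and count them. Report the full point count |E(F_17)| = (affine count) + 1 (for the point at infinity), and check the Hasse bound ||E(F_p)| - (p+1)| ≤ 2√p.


Affine points = {(7, 8), (7, 9), (9, 2), (9, 15), (10, 1), (10, 16), (13, 6), (13, 11), (16, 5), (16, 12)}; affine count = 10; |E(F_17)| = 11.

Discriminant check: Δ ∝ 4a³ + 27b² = 4·15³ + 27·7² = 4·3375 + 27·49 ≡ 16 (mod 17). Nonzero ⇒ E is nonsingular.
For each x ∈ F_17, compute rhs = x³ + 15·x + 7 mod 17, then count y ∈ F_17 with y² ≡ rhs.
  x = 0: rhs = 7, matching y values: none (0 points).
  x = 1: rhs = 6, matching y values: none (0 points).
  x = 2: rhs = 11, matching y values: none (0 points).
  x = 3: rhs = 11, matching y values: none (0 points).
  x = 4: rhs = 12, matching y values: none (0 points).
  x = 5: rhs = 3, matching y values: none (0 points).
  x = 6: rhs = 7, matching y values: none (0 points).
  x = 7: rhs = 13, matching y values: 8, 9 (2 points).
  x = 8: rhs = 10, matching y values: none (0 points).
  x = 9: rhs = 4, matching y values: 2, 15 (2 points).
  x = 10: rhs = 1, matching y values: 1, 16 (2 points).
  x = 11: rhs = 7, matching y values: none (0 points).
  x = 12: rhs = 11, matching y values: none (0 points).
  x = 13: rhs = 2, matching y values: 6, 11 (2 points).
  x = 14: rhs = 3, matching y values: none (0 points).
  x = 15: rhs = 3, matching y values: none (0 points).
  x = 16: rhs = 8, matching y values: 5, 12 (2 points).
Total affine count: 10.
Full point count |E(F_17)| = 10 + 1 = 11.
Hasse bound: |11 − (17+1)| = |-7| = 7 ≤ 2√17 ≈ 8.2462 ✓.


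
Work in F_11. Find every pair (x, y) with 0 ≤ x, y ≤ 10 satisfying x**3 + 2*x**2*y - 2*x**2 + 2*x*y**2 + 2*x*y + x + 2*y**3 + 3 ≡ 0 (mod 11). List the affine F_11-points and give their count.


Affine F_11-points: {(0, 5), (1, 1), (4, 7), (5, 3), (6, 2), (9, 6), (9, 9)}; count = 7.

For each of the 121 pairs (x, y) ∈ F_11², evaluate f(x, y) mod 11. Record the zeros.
  x = 0: [0↦3, 1↦5, 2↦8, 3↦2, 4↦10, 5↦0, 6↦6, 7↦7, 8↦4, 9↦9, 10↦1]  zeros at y ∈ {5}
  x = 1: [0↦3, 1↦0, 2↦2, 3↦10, 4↦3, 5↦4, 6↦3, 7↦1, 8↦10, 9↦9, 10↦10]  zeros at y ∈ {1}
  x = 2: [0↦5, 1↦1, 2↦6, 3↦10, 4↦3, 5↦8, 6↦4, 7↦3, 8↦6, 9↦3, 10↦6]  zeros at y ∈ ∅
  x = 3: [0↦4, 1↦3, 2↦4, 3↦8, 4↦5, 5↦7, 6↦4, 7↦8, 8↦9, 9↦8, 10↦6]  zeros at y ∈ ∅
  x = 4: [0↦6, 1↦1, 2↦2, 3↦10, 4↦4, 5↦7, 6↦9, 7↦0, 8↦3, 9↦8, 10↦5]  zeros at y ∈ {7}
  x = 5: [0↦6, 1↦1, 2↦6, 3↦0, 4↦6, 5↦3, 6↦3, 7↦7, 8↦5, 9↦9, 10↦9]  zeros at y ∈ {3}
  x = 6: [0↦10, 1↦9, 2↦0, 3↦6, 4↦6, 5↦1, 6↦3, 7↦2, 8↦10, 9↦6, 10↦2]  zeros at y ∈ {2}
  x = 7: [0↦2, 1↦9, 2↦1, 3↦1, 4↦10, 5↦7, 6↦4, 7↦2, 8↦2, 9↦5, 10↦1]  zeros at y ∈ ∅
  x = 8: [0↦10, 1↦7, 2↦4, 3↦2, 4↦2, 5↦5, 6↦1, 7↦2, 8↦9, 9↦1, 10↦1]  zeros at y ∈ ∅
  x = 9: [0↦7, 1↦9, 2↦4, 3↦4, 4↦10, 5↦1, 6↦0, 7↦8, 8↦4, 9↦0, 10↦8]  zeros at y ∈ {6, 9}
  x = 10: [0↦10, 1↦10, 2↦7, 3↦2, 4↦7, 5↦1, 6↦7, 7↦4, 8↦4, 9↦8, 10↦6]  zeros at y ∈ ∅
Collecting zeros: affine points = {(0, 5), (1, 1), (4, 7), (5, 3), (6, 2), (9, 6), (9, 9)}.
Total count |C(F_11)_aff| = 7.


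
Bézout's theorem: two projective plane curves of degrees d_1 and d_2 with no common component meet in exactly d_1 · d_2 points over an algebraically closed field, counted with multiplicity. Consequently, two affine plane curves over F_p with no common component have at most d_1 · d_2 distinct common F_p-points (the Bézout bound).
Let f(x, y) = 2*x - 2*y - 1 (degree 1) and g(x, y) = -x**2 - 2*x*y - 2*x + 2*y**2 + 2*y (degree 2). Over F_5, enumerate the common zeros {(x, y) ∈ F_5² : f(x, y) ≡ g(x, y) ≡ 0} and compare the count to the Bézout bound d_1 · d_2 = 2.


Common zeros: {(1, 3), (3, 0)}; count = 2; Bézout bound = 2.

deg(f) = 1, deg(g) = 2, so Bézout bound = 2.
Scan x ∈ F_5. For each x, list the y ∈ F_5 with f(x, y) ≡ 0 and those with g(x, y) ≡ 0 (mod 5); the common zeros in that column are the intersection.
  x = 0: f ≡ 0 at y ∈ {2}; g ≡ 0 at y ∈ {0, 4}; common: ∅.
  x = 1: f ≡ 0 at y ∈ {3}; g ≡ 0 at y ∈ {2, 3}; common: {3}.
  x = 2: f ≡ 0 at y ∈ {4}; g ≡ 0 at y ∈ ∅; common: ∅.
  x = 3: f ≡ 0 at y ∈ {0}; g ≡ 0 at y ∈ {0, 2}; common: {0}.
  x = 4: f ≡ 0 at y ∈ {1}; g ≡ 0 at y ∈ ∅; common: ∅.
Collecting: common zeros = {(1, 3), (3, 0)}, so the count is 2.
Comparison with the Bézout bound: 2 ≤ 2 = deg(f)·deg(g), as expected for curves with no common component (the bound is attained).


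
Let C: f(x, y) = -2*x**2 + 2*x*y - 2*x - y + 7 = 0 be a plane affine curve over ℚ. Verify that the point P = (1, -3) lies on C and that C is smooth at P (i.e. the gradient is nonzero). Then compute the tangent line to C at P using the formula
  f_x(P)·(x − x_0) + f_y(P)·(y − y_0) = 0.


Tangent line at P: -12*x + y + 15 = 0.

Step 1: f(1, -3) = 0, so P lies on C.
Step 2: partial derivatives
  f_x(x, y) = -4*x + 2*y - 2, f_y(x, y) = 2*x - 1.
  f_x(P) = -12, f_y(P) = 1 (gradient nonzero, so P is smooth).
Step 3: tangent line at P: -12·(x − 1) + 1·(y − -3) = 0.
Expanding: -12*x + y + 15 = 0.


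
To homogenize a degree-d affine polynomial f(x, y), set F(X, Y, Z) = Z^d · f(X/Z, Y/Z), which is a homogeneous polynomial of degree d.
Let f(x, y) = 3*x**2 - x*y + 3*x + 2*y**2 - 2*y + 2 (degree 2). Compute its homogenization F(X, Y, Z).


F(X, Y, Z) = 3*X**2 - X*Y + 3*X*Z + 2*Y**2 - 2*Y*Z + 2*Z**2

deg(f) = 2.
Substitute x = X/Z, y = Y/Z into f, then multiply by Z^2.
  monomial 3·x^2·y^0 ↦ 3·X^2·Y^0·Z^0.
  monomial -1·x^1·y^1 ↦ -1·X^1·Y^1·Z^0.
  monomial 3·x^1·y^0 ↦ 3·X^1·Y^0·Z^1.
  monomial 2·x^0·y^2 ↦ 2·X^0·Y^2·Z^0.
  monomial -2·x^0·y^1 ↦ -2·X^0·Y^1·Z^1.
  monomial 2·x^0·y^0 ↦ 2·X^0·Y^0·Z^2.
Collecting: F(X, Y, Z) = 3*X**2 - X*Y + 3*X*Z + 2*Y**2 - 2*Y*Z + 2*Z**2.


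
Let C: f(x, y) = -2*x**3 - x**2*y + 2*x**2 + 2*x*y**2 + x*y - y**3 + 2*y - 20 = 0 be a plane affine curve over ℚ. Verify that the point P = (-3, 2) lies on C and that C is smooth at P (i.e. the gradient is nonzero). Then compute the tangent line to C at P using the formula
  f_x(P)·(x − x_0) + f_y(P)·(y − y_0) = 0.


Tangent line at P: -44*x - 46*y - 40 = 0.

Step 1: f(-3, 2) = 0, so P lies on C.
Step 2: partial derivatives
  f_x(x, y) = -6*x**2 - 2*x*y + 4*x + 2*y**2 + y, f_y(x, y) = -x**2 + 4*x*y + x - 3*y**2 + 2.
  f_x(P) = -44, f_y(P) = -46 (gradient nonzero, so P is smooth).
Step 3: tangent line at P: -44·(x − -3) + -46·(y − 2) = 0.
Expanding: -44*x - 46*y - 40 = 0.


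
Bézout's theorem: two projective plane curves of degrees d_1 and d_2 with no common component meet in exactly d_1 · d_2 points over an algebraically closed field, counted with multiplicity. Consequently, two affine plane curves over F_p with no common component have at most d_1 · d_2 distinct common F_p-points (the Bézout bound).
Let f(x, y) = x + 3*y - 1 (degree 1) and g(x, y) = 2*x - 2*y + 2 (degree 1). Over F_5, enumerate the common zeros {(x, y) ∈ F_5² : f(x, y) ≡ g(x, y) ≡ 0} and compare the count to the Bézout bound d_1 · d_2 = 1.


Common zeros: {(2, 3)}; count = 1; Bézout bound = 1.

deg(f) = 1, deg(g) = 1, so Bézout bound = 1.
Scan x ∈ F_5. For each x, list the y ∈ F_5 with f(x, y) ≡ 0 and those with g(x, y) ≡ 0 (mod 5); the common zeros in that column are the intersection.
  x = 0: f ≡ 0 at y ∈ {2}; g ≡ 0 at y ∈ {1}; common: ∅.
  x = 1: f ≡ 0 at y ∈ {0}; g ≡ 0 at y ∈ {2}; common: ∅.
  x = 2: f ≡ 0 at y ∈ {3}; g ≡ 0 at y ∈ {3}; common: {3}.
  x = 3: f ≡ 0 at y ∈ {1}; g ≡ 0 at y ∈ {4}; common: ∅.
  x = 4: f ≡ 0 at y ∈ {4}; g ≡ 0 at y ∈ {0}; common: ∅.
Collecting: common zeros = {(2, 3)}, so the count is 1.
Comparison with the Bézout bound: 1 ≤ 1 = deg(f)·deg(g), as expected for curves with no common component (the bound is attained).


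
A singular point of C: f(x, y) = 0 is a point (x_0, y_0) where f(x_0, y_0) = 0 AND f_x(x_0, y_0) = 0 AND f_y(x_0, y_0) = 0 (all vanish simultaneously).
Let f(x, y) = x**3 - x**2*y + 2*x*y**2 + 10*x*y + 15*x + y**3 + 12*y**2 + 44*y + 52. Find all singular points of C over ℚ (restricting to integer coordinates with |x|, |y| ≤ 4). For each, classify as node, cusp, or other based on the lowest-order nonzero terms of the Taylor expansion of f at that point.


Singular points: {(-1, -3)}; classification: cusp.

Compute partial derivatives:
  f_x = 3*x**2 - 2*x*y + 2*y**2 + 10*y + 15.
  f_y = -x**2 + 4*x*y + 10*x + 3*y**2 + 24*y + 44.
Scan x_0 ∈ {−4, ..., 4}. For each x_0, f_y(x_0, y) is a polynomial in y; find its integer roots y ∈ {−4, ..., 4}, then test f_x and f at those candidates.
  x = -4: f_y(-4, y) = 3*y**2 + 8*y - 12; no integer root y with |y| ≤ 4.
  x = -3: f_y(-3, y) = 3*y**2 + 12*y + 5; no integer root y with |y| ≤ 4.
  x = -2: f_y(-2, y) = 3*y**2 + 16*y + 20; vanishes at y ∈ {-2}. (-2, -2): f_x = 7 ≠ 0.
  x = -1: f_y(-1, y) = 3*y**2 + 20*y + 33; vanishes at y ∈ {-3}. (-1, -3): f_x = 0, f = 0 — SINGULAR.
  x = 0: f_y(0, y) = 3*y**2 + 24*y + 44; no integer root y with |y| ≤ 4.
  x = 1: f_y(1, y) = 3*y**2 + 28*y + 53; no integer root y with |y| ≤ 4.
  x = 2: f_y(2, y) = 3*y**2 + 32*y + 60; no integer root y with |y| ≤ 4.
  x = 3: f_y(3, y) = 3*y**2 + 36*y + 65; no integer root y with |y| ≤ 4.
  x = 4: f_y(4, y) = 3*y**2 + 40*y + 68; vanishes at y ∈ {-2}. (4, -2): f_x = 67 ≠ 0.
Only singular point on the grid: (-1, -3).
Classify: substitute x = -1 + u, y = -3 + v and expand: f = u**3 - u**2*v + 2*u*v**2 + v**3 + v**2.
No constant or linear terms (consistent with a singular point). Quadratic part: v**2. Cubic part: u**3 - u**2*v + 2*u*v**2 + v**3.
The quadratic part v**2 is a perfect square, so there is a single (double) tangent line v = 0, i.e. y = -3. Restricting the cubic part to that line (v = 0) leaves u**3 ≠ 0, so f is not divisible by v and the branch is v² ≈ -u**3 to lowest order — this is a cusp.
Classification: cusp.


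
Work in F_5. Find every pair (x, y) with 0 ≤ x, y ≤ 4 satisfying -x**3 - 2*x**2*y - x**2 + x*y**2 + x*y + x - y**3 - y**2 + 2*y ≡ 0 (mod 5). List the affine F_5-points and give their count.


Affine F_5-points: {(0, 0), (0, 1), (0, 3), (1, 3), (2, 0), (2, 3), (3, 1), (4, 1)}; count = 8.

For each of the 25 pairs (x, y) ∈ F_5², evaluate f(x, y) mod 5. Record the zeros.
  x = 0: [0↦0, 1↦0, 2↦2, 3↦0, 4↦3]  zeros at y ∈ {0, 1, 3}
  x = 1: [0↦4, 1↦4, 2↦3, 3↦0, 4↦4]  zeros at y ∈ {3}
  x = 2: [0↦0, 1↦1, 2↦3, 3↦0, 4↦1]  zeros at y ∈ {0, 3}
  x = 3: [0↦2, 1↦0, 2↦1, 3↦4, 4↦3]  zeros at y ∈ {1}
  x = 4: [0↦4, 1↦0, 2↦1, 3↦1, 4↦4]  zeros at y ∈ {1}
Collecting zeros: affine points = {(0, 0), (0, 1), (0, 3), (1, 3), (2, 0), (2, 3), (3, 1), (4, 1)}.
Total count |C(F_5)_aff| = 8.


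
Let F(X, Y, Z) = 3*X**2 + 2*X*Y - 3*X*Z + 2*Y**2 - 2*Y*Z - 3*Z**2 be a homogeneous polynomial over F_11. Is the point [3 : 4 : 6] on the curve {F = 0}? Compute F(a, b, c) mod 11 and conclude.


F(3,4,6) ≡ 5 (mod 11); P is NOT on the curve.

Evaluate F(3, 4, 6) term-by-term (mod 11).
  3*X**2 ↦ 3·9·1·1 = 27
  2*X*Y ↦ 2·3·4·1 = 24
  -3*X*Z ↦ -3·3·1·6 = -54
  2*Y**2 ↦ 2·1·16·1 = 32
  -2*Y*Z ↦ -2·1·4·6 = -48
  -3*Z**2 ↦ -3·1·1·36 = -108
Sum: F(3, 4, 6) = (27) + (24) + (-54) + (32) + (-48) + (-108) = -127.
Reducing mod 11: -127 ≡ 5 (mod 11).
Since F(a, b, c) ≡ 5 ≠ 0 (mod 11), P does NOT lie on the curve.


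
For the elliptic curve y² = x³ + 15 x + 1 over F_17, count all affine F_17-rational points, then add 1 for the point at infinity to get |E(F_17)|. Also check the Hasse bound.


Affine points = {(0, 1), (0, 16), (1, 0), (6, 1), (6, 16), (8, 2), (8, 15), (9, 7), (9, 10), (11, 1), (11, 16), (13, 8), (13, 9), (16, 6), (16, 11)}; affine count = 15; |E(F_17)| = 16.

Discriminant check: Δ ∝ 4a³ + 27b² = 4·15³ + 27·1² = 4·3375 + 27·1 ≡ 12 (mod 17). Nonzero ⇒ E is nonsingular.
For each x ∈ F_17, compute rhs = x³ + 15·x + 1 mod 17, then count y ∈ F_17 with y² ≡ rhs.
  x = 0: rhs = 1, matching y values: 1, 16 (2 points).
  x = 1: rhs = 0, matching y values: 0 (1 points).
  x = 2: rhs = 5, matching y values: none (0 points).
  x = 3: rhs = 5, matching y values: none (0 points).
  x = 4: rhs = 6, matching y values: none (0 points).
  x = 5: rhs = 14, matching y values: none (0 points).
  x = 6: rhs = 1, matching y values: 1, 16 (2 points).
  x = 7: rhs = 7, matching y values: none (0 points).
  x = 8: rhs = 4, matching y values: 2, 15 (2 points).
  x = 9: rhs = 15, matching y values: 7, 10 (2 points).
  x = 10: rhs = 12, matching y values: none (0 points).
  x = 11: rhs = 1, matching y values: 1, 16 (2 points).
  x = 12: rhs = 5, matching y values: none (0 points).
  x = 13: rhs = 13, matching y values: 8, 9 (2 points).
  x = 14: rhs = 14, matching y values: none (0 points).
  x = 15: rhs = 14, matching y values: none (0 points).
  x = 16: rhs = 2, matching y values: 6, 11 (2 points).
Total affine count: 15.
Full point count |E(F_17)| = 15 + 1 = 16.
Hasse bound: |16 − (17+1)| = |-2| = 2 ≤ 2√17 ≈ 8.2462 ✓.


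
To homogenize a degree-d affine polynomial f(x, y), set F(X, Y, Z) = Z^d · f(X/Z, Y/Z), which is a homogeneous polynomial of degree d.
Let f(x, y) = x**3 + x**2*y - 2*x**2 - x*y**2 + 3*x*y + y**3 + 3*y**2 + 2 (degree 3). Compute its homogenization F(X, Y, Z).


F(X, Y, Z) = X**3 + X**2*Y - 2*X**2*Z - X*Y**2 + 3*X*Y*Z + Y**3 + 3*Y**2*Z + 2*Z**3

deg(f) = 3.
Substitute x = X/Z, y = Y/Z into f, then multiply by Z^3.
  monomial 1·x^3·y^0 ↦ 1·X^3·Y^0·Z^0.
  monomial 1·x^2·y^1 ↦ 1·X^2·Y^1·Z^0.
  monomial -2·x^2·y^0 ↦ -2·X^2·Y^0·Z^1.
  monomial -1·x^1·y^2 ↦ -1·X^1·Y^2·Z^0.
  monomial 3·x^1·y^1 ↦ 3·X^1·Y^1·Z^1.
  monomial 1·x^0·y^3 ↦ 1·X^0·Y^3·Z^0.
  monomial 3·x^0·y^2 ↦ 3·X^0·Y^2·Z^1.
  monomial 2·x^0·y^0 ↦ 2·X^0·Y^0·Z^3.
Collecting: F(X, Y, Z) = X**3 + X**2*Y - 2*X**2*Z - X*Y**2 + 3*X*Y*Z + Y**3 + 3*Y**2*Z + 2*Z**3.


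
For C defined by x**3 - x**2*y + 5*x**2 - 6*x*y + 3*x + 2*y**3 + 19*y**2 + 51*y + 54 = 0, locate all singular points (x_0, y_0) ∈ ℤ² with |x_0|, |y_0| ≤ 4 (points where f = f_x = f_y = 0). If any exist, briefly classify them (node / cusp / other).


Singular points: {(-3, -3)}; classification: node.

Compute partial derivatives:
  f_x = 3*x**2 - 2*x*y + 10*x - 6*y + 3.
  f_y = -x**2 - 6*x + 6*y**2 + 38*y + 51.
Scan x_0 ∈ {−4, ..., 4}. For each x_0, f_y(x_0, y) is a polynomial in y; find its integer roots y ∈ {−4, ..., 4}, then test f_x and f at those candidates.
  x = -4: f_y(-4, y) = 6*y**2 + 38*y + 59; no integer root y with |y| ≤ 4.
  x = -3: f_y(-3, y) = 6*y**2 + 38*y + 60; vanishes at y ∈ {-3}. (-3, -3): f_x = 0, f = 0 — SINGULAR.
  x = -2: f_y(-2, y) = 6*y**2 + 38*y + 59; no integer root y with |y| ≤ 4.
  x = -1: f_y(-1, y) = 6*y**2 + 38*y + 56; vanishes at y ∈ {-4}. (-1, -4): f_x = 12 ≠ 0.
  x = 0: f_y(0, y) = 6*y**2 + 38*y + 51; no integer root y with |y| ≤ 4.
  x = 1: f_y(1, y) = 6*y**2 + 38*y + 44; no integer root y with |y| ≤ 4.
  x = 2: f_y(2, y) = 6*y**2 + 38*y + 35; no integer root y with |y| ≤ 4.
  x = 3: f_y(3, y) = 6*y**2 + 38*y + 24; no integer root y with |y| ≤ 4.
  x = 4: f_y(4, y) = 6*y**2 + 38*y + 11; no integer root y with |y| ≤ 4.
Only singular point on the grid: (-3, -3).
Classify: substitute x = -3 + u, y = -3 + v and expand: f = u**3 - u**2*v - u**2 + 2*v**3 + v**2.
No constant or linear terms (consistent with a singular point). Quadratic part: -u**2 + v**2. Cubic part: u**3 - u**2*v + 2*v**3.
The quadratic part v**2 - u**2 = (v − u)(v + u) splits into two distinct linear factors, so there are two distinct tangent lines y − -3 = ±(x − -3) — this is a node (ordinary double point).
Classification: node.


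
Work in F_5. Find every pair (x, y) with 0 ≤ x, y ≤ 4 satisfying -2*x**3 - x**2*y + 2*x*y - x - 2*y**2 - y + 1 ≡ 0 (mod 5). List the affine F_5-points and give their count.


Affine F_5-points: {(0, 3), (0, 4), (1, 2), (1, 3), (2, 1)}; count = 5.

For each of the 25 pairs (x, y) ∈ F_5², evaluate f(x, y) mod 5. Record the zeros.
  x = 0: [0↦1, 1↦3, 2↦1, 3↦0, 4↦0]  zeros at y ∈ {3, 4}
  x = 1: [0↦3, 1↦1, 2↦0, 3↦0, 4↦1]  zeros at y ∈ {2, 3}
  x = 2: [0↦3, 1↦0, 2↦3, 3↦2, 4↦2]  zeros at y ∈ {1}
  x = 3: [0↦4, 1↦3, 2↦3, 3↦4, 4↦1]  zeros at y ∈ ∅
  x = 4: [0↦4, 1↦3, 2↦3, 3↦4, 4↦1]  zeros at y ∈ ∅
Collecting zeros: affine points = {(0, 3), (0, 4), (1, 2), (1, 3), (2, 1)}.
Total count |C(F_5)_aff| = 5.


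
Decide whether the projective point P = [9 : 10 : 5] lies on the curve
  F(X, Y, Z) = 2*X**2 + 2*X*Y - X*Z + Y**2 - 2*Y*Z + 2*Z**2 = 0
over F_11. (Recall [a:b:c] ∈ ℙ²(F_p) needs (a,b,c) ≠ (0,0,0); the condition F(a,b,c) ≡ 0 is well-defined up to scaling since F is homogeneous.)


F(9,10,5) ≡ 6 (mod 11); P is NOT on the curve.

Evaluate F(9, 10, 5) term-by-term (mod 11).
  2*X**2 ↦ 2·81·1·1 = 162
  2*X*Y ↦ 2·9·10·1 = 180
  -X*Z ↦ -1·9·1·5 = -45
  Y**2 ↦ 1·1·100·1 = 100
  -2*Y*Z ↦ -2·1·10·5 = -100
  2*Z**2 ↦ 2·1·1·25 = 50
Sum: F(9, 10, 5) = (162) + (180) + (-45) + (100) + (-100) + (50) = 347.
Reducing mod 11: 347 ≡ 6 (mod 11).
Since F(a, b, c) ≡ 6 ≠ 0 (mod 11), P does NOT lie on the curve.


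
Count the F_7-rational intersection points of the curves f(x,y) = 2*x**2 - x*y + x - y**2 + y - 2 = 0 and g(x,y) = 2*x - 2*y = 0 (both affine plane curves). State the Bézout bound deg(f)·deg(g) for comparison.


Common zeros: {(1, 1)}; count = 1; Bézout bound = 2.

deg(f) = 2, deg(g) = 1, so Bézout bound = 2.
Scan x ∈ F_7. For each x, list the y ∈ F_7 with f(x, y) ≡ 0 and those with g(x, y) ≡ 0 (mod 7); the common zeros in that column are the intersection.
  x = 0: f ≡ 0 at y ∈ {4}; g ≡ 0 at y ∈ {0}; common: ∅.
  x = 1: f ≡ 0 at y ∈ {1, 6}; g ≡ 0 at y ∈ {1}; common: {1}.
  x = 2: f ≡ 0 at y ∈ ∅; g ≡ 0 at y ∈ {2}; common: ∅.
  x = 3: f ≡ 0 at y ∈ ∅; g ≡ 0 at y ∈ {3}; common: ∅.
  x = 4: f ≡ 0 at y ∈ ∅; g ≡ 0 at y ∈ {4}; common: ∅.
  x = 5: f ≡ 0 at y ∈ {4, 6}; g ≡ 0 at y ∈ {5}; common: ∅.
  x = 6: f ≡ 0 at y ∈ {1}; g ≡ 0 at y ∈ {6}; common: ∅.
Collecting: common zeros = {(1, 1)}, so the count is 1.
Comparison with the Bézout bound: 1 ≤ 2 = deg(f)·deg(g), as expected for curves with no common component (the affine F_7-count falls short of the bound because intersections may lie at infinity, over extension fields, or carry multiplicity).


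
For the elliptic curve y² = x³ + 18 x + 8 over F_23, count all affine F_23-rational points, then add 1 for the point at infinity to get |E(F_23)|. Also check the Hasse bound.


Affine points = {(0, 10), (0, 13), (1, 2), (1, 21), (2, 11), (2, 12), (4, 11), (4, 12), (5, 4), (5, 19), (9, 5), (9, 18), (13, 1), (13, 22), (17, 11), (17, 12), (18, 0), (22, 9), (22, 14)}; affine count = 19; |E(F_23)| = 20.

Discriminant check: Δ ∝ 4a³ + 27b² = 4·18³ + 27·8² = 4·5832 + 27·64 ≡ 9 (mod 23). Nonzero ⇒ E is nonsingular.
For each x ∈ F_23, compute rhs = x³ + 18·x + 8 mod 23, then count y ∈ F_23 with y² ≡ rhs.
  x = 0: rhs = 8, matching y values: 10, 13 (2 points).
  x = 1: rhs = 4, matching y values: 2, 21 (2 points).
  x = 2: rhs = 6, matching y values: 11, 12 (2 points).
  x = 3: rhs = 20, matching y values: none (0 points).
  x = 4: rhs = 6, matching y values: 11, 12 (2 points).
  x = 5: rhs = 16, matching y values: 4, 19 (2 points).
  x = 6: rhs = 10, matching y values: none (0 points).
  x = 7: rhs = 17, matching y values: none (0 points).
  x = 8: rhs = 20, matching y values: none (0 points).
  x = 9: rhs = 2, matching y values: 5, 18 (2 points).
  x = 10: rhs = 15, matching y values: none (0 points).
  x = 11: rhs = 19, matching y values: none (0 points).
  x = 12: rhs = 20, matching y values: none (0 points).
  x = 13: rhs = 1, matching y values: 1, 22 (2 points).
  x = 14: rhs = 14, matching y values: none (0 points).
  x = 15: rhs = 19, matching y values: none (0 points).
  x = 16: rhs = 22, matching y values: none (0 points).
  x = 17: rhs = 6, matching y values: 11, 12 (2 points).
  x = 18: rhs = 0, matching y values: 0 (1 points).
  x = 19: rhs = 10, matching y values: none (0 points).
  x = 20: rhs = 19, matching y values: none (0 points).
  x = 21: rhs = 10, matching y values: none (0 points).
  x = 22: rhs = 12, matching y values: 9, 14 (2 points).
Total affine count: 19.
Full point count |E(F_23)| = 19 + 1 = 20.
Hasse bound: |20 − (23+1)| = |-4| = 4 ≤ 2√23 ≈ 9.5917 ✓.


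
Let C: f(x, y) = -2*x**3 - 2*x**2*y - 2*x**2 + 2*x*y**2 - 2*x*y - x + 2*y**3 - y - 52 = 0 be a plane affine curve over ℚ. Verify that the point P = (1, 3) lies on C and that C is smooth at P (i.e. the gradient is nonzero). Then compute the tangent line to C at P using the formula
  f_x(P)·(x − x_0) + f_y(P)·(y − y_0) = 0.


Tangent line at P: -11*x + 61*y - 172 = 0.

Step 1: f(1, 3) = 0, so P lies on C.
Step 2: partial derivatives
  f_x(x, y) = -6*x**2 - 4*x*y - 4*x + 2*y**2 - 2*y - 1, f_y(x, y) = -2*x**2 + 4*x*y - 2*x + 6*y**2 - 1.
  f_x(P) = -11, f_y(P) = 61 (gradient nonzero, so P is smooth).
Step 3: tangent line at P: -11·(x − 1) + 61·(y − 3) = 0.
Expanding: -11*x + 61*y - 172 = 0.


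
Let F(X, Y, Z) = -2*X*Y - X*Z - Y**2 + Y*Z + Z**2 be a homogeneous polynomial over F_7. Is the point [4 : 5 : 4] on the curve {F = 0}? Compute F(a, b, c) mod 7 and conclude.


F(4,5,4) ≡ 4 (mod 7); P is NOT on the curve.

Evaluate F(4, 5, 4) term-by-term (mod 7).
  -2*X*Y ↦ -2·4·5·1 = -40
  -X*Z ↦ -1·4·1·4 = -16
  -Y**2 ↦ -1·1·25·1 = -25
  Y*Z ↦ 1·1·5·4 = 20
  Z**2 ↦ 1·1·1·16 = 16
Sum: F(4, 5, 4) = (-40) + (-16) + (-25) + (20) + (16) = -45.
Reducing mod 7: -45 ≡ 4 (mod 7).
Since F(a, b, c) ≡ 4 ≠ 0 (mod 7), P does NOT lie on the curve.


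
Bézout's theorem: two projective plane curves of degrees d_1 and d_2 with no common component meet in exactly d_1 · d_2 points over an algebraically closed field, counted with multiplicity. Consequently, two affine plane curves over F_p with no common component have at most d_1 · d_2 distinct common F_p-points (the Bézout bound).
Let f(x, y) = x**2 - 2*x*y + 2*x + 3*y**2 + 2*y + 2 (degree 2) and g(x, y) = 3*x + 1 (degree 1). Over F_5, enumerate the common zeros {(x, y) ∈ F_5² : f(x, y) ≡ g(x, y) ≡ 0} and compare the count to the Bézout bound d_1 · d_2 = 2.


Common zeros: ∅; count = 0; Bézout bound = 2.

deg(f) = 2, deg(g) = 1, so Bézout bound = 2.
Scan x ∈ F_5. For each x, list the y ∈ F_5 with f(x, y) ≡ 0 and those with g(x, y) ≡ 0 (mod 5); the common zeros in that column are the intersection.
  x = 0: f ≡ 0 at y ∈ {3}; g ≡ 0 at y ∈ ∅; common: ∅.
  x = 1: f ≡ 0 at y ∈ {0}; g ≡ 0 at y ∈ ∅; common: ∅.
  x = 2: f ≡ 0 at y ∈ {0, 4}; g ≡ 0 at y ∈ ∅; common: ∅.
  x = 3: f ≡ 0 at y ∈ ∅; g ≡ 0 at y ∈ {0, 1, 2, 3, 4}; common: ∅.
  x = 4: f ≡ 0 at y ∈ {3, 4}; g ≡ 0 at y ∈ ∅; common: ∅.
Collecting: common zeros = ∅, so the count is 0.
Comparison with the Bézout bound: 0 ≤ 2 = deg(f)·deg(g), as expected for curves with no common component (the affine F_5-count falls short of the bound because intersections may lie at infinity, over extension fields, or carry multiplicity).


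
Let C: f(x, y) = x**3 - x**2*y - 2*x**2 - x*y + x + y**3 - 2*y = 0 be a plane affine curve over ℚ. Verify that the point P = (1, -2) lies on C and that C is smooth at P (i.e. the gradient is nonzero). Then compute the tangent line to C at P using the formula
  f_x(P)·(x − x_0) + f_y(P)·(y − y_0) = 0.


Tangent line at P: 6*x + 8*y + 10 = 0.

Step 1: f(1, -2) = 0, so P lies on C.
Step 2: partial derivatives
  f_x(x, y) = 3*x**2 - 2*x*y - 4*x - y + 1, f_y(x, y) = -x**2 - x + 3*y**2 - 2.
  f_x(P) = 6, f_y(P) = 8 (gradient nonzero, so P is smooth).
Step 3: tangent line at P: 6·(x − 1) + 8·(y − -2) = 0.
Expanding: 6*x + 8*y + 10 = 0.


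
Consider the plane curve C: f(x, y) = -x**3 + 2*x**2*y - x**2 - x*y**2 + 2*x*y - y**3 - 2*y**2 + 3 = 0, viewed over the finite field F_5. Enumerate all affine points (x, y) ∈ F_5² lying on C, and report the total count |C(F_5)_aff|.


Affine F_5-points: {(0, 1), (1, 4), (3, 1)}; count = 3.

For each of the 25 pairs (x, y) ∈ F_5², evaluate f(x, y) mod 5. Record the zeros.
  x = 0: [0↦3, 1↦0, 2↦2, 3↦3, 4↦2]  zeros at y ∈ {1}
  x = 1: [0↦1, 1↦1, 2↦4, 3↦4, 4↦0]  zeros at y ∈ {4}
  x = 2: [0↦1, 1↦3, 2↦1, 3↦4, 4↦1]  zeros at y ∈ ∅
  x = 3: [0↦2, 1↦0, 2↦2, 3↦2, 4↦4]  zeros at y ∈ {1}
  x = 4: [0↦3, 1↦1, 2↦1, 3↦2, 4↦3]  zeros at y ∈ ∅
Collecting zeros: affine points = {(0, 1), (1, 4), (3, 1)}.
Total count |C(F_5)_aff| = 3.


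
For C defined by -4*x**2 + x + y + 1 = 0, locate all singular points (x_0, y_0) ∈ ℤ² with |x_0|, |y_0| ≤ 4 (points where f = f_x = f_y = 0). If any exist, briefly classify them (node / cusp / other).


No singular points in the scanned grid; C is smooth there.

Compute partial derivatives:
  f_x = 1 - 8*x.
  f_y = 1.
f_y = 1 is a nonzero constant, so f_y never vanishes: no point (x, y) can satisfy f = f_x = f_y = 0. In particular no (x, y) ∈ {−4, ..., 4}² is singular; the curve is smooth.


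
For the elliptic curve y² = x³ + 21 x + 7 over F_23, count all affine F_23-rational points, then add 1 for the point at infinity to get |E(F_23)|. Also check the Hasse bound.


Affine points = {(1, 11), (1, 12), (6, 2), (6, 21), (12, 3), (12, 20), (13, 4), (13, 19), (14, 3), (14, 20), (16, 0), (20, 3), (20, 20), (21, 7), (21, 16), (22, 10), (22, 13)}; affine count = 17; |E(F_23)| = 18.

Discriminant check: Δ ∝ 4a³ + 27b² = 4·21³ + 27·7² = 4·9261 + 27·49 ≡ 3 (mod 23). Nonzero ⇒ E is nonsingular.
For each x ∈ F_23, compute rhs = x³ + 21·x + 7 mod 23, then count y ∈ F_23 with y² ≡ rhs.
  x = 0: rhs = 7, matching y values: none (0 points).
  x = 1: rhs = 6, matching y values: 11, 12 (2 points).
  x = 2: rhs = 11, matching y values: none (0 points).
  x = 3: rhs = 5, matching y values: none (0 points).
  x = 4: rhs = 17, matching y values: none (0 points).
  x = 5: rhs = 7, matching y values: none (0 points).
  x = 6: rhs = 4, matching y values: 2, 21 (2 points).
  x = 7: rhs = 14, matching y values: none (0 points).
  x = 8: rhs = 20, matching y values: none (0 points).
  x = 9: rhs = 5, matching y values: none (0 points).
  x = 10: rhs = 21, matching y values: none (0 points).
  x = 11: rhs = 5, matching y values: none (0 points).
  x = 12: rhs = 9, matching y values: 3, 20 (2 points).
  x = 13: rhs = 16, matching y values: 4, 19 (2 points).
  x = 14: rhs = 9, matching y values: 3, 20 (2 points).
  x = 15: rhs = 17, matching y values: none (0 points).
  x = 16: rhs = 0, matching y values: 0 (1 points).
  x = 17: rhs = 10, matching y values: none (0 points).
  x = 18: rhs = 7, matching y values: none (0 points).
  x = 19: rhs = 20, matching y values: none (0 points).
  x = 20: rhs = 9, matching y values: 3, 20 (2 points).
  x = 21: rhs = 3, matching y values: 7, 16 (2 points).
  x = 22: rhs = 8, matching y values: 10, 13 (2 points).
Total affine count: 17.
Full point count |E(F_23)| = 17 + 1 = 18.
Hasse bound: |18 − (23+1)| = |-6| = 6 ≤ 2√23 ≈ 9.5917 ✓.


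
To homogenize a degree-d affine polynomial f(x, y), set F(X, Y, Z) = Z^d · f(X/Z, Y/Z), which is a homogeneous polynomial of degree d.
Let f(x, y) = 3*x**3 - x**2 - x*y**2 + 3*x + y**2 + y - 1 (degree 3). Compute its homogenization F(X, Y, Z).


F(X, Y, Z) = 3*X**3 - X**2*Z - X*Y**2 + 3*X*Z**2 + Y**2*Z + Y*Z**2 - Z**3

deg(f) = 3.
Substitute x = X/Z, y = Y/Z into f, then multiply by Z^3.
  monomial 3·x^3·y^0 ↦ 3·X^3·Y^0·Z^0.
  monomial -1·x^2·y^0 ↦ -1·X^2·Y^0·Z^1.
  monomial -1·x^1·y^2 ↦ -1·X^1·Y^2·Z^0.
  monomial 3·x^1·y^0 ↦ 3·X^1·Y^0·Z^2.
  monomial 1·x^0·y^2 ↦ 1·X^0·Y^2·Z^1.
  monomial 1·x^0·y^1 ↦ 1·X^0·Y^1·Z^2.
  monomial -1·x^0·y^0 ↦ -1·X^0·Y^0·Z^3.
Collecting: F(X, Y, Z) = 3*X**3 - X**2*Z - X*Y**2 + 3*X*Z**2 + Y**2*Z + Y*Z**2 - Z**3.


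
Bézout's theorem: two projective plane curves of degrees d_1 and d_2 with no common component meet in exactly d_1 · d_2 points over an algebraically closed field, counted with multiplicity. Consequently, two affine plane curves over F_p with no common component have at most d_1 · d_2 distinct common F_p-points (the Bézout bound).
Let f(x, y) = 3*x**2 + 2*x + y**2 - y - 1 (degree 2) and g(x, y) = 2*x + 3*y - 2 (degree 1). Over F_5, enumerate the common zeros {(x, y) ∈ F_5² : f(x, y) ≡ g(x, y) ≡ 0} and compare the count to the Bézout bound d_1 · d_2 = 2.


Common zeros: {(2, 1)}; count = 1; Bézout bound = 2.

deg(f) = 2, deg(g) = 1, so Bézout bound = 2.
Scan x ∈ F_5. For each x, list the y ∈ F_5 with f(x, y) ≡ 0 and those with g(x, y) ≡ 0 (mod 5); the common zeros in that column are the intersection.
  x = 0: f ≡ 0 at y ∈ {3}; g ≡ 0 at y ∈ {4}; common: ∅.
  x = 1: f ≡ 0 at y ∈ {3}; g ≡ 0 at y ∈ {0}; common: ∅.
  x = 2: f ≡ 0 at y ∈ {0, 1}; g ≡ 0 at y ∈ {1}; common: {1}.
  x = 3: f ≡ 0 at y ∈ ∅; g ≡ 0 at y ∈ {2}; common: ∅.
  x = 4: f ≡ 0 at y ∈ {0, 1}; g ≡ 0 at y ∈ {3}; common: ∅.
Collecting: common zeros = {(2, 1)}, so the count is 1.
Comparison with the Bézout bound: 1 ≤ 2 = deg(f)·deg(g), as expected for curves with no common component (the affine F_5-count falls short of the bound because intersections may lie at infinity, over extension fields, or carry multiplicity).


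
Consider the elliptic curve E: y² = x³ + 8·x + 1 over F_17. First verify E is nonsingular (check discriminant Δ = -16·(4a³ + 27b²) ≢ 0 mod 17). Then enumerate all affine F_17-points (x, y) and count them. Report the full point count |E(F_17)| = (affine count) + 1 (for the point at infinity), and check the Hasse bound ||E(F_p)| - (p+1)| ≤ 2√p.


Affine points = {(0, 1), (0, 16), (2, 5), (2, 12), (3, 1), (3, 16), (5, 8), (5, 9), (7, 3), (7, 14), (8, 4), (8, 13), (11, 3), (11, 14), (14, 1), (14, 16), (16, 3), (16, 14)}; affine count = 18; |E(F_17)| = 19.

Discriminant check: Δ ∝ 4a³ + 27b² = 4·8³ + 27·1² = 4·512 + 27·1 ≡ 1 (mod 17). Nonzero ⇒ E is nonsingular.
For each x ∈ F_17, compute rhs = x³ + 8·x + 1 mod 17, then count y ∈ F_17 with y² ≡ rhs.
  x = 0: rhs = 1, matching y values: 1, 16 (2 points).
  x = 1: rhs = 10, matching y values: none (0 points).
  x = 2: rhs = 8, matching y values: 5, 12 (2 points).
  x = 3: rhs = 1, matching y values: 1, 16 (2 points).
  x = 4: rhs = 12, matching y values: none (0 points).
  x = 5: rhs = 13, matching y values: 8, 9 (2 points).
  x = 6: rhs = 10, matching y values: none (0 points).
  x = 7: rhs = 9, matching y values: 3, 14 (2 points).
  x = 8: rhs = 16, matching y values: 4, 13 (2 points).
  x = 9: rhs = 3, matching y values: none (0 points).
  x = 10: rhs = 10, matching y values: none (0 points).
  x = 11: rhs = 9, matching y values: 3, 14 (2 points).
  x = 12: rhs = 6, matching y values: none (0 points).
  x = 13: rhs = 7, matching y values: none (0 points).
  x = 14: rhs = 1, matching y values: 1, 16 (2 points).
  x = 15: rhs = 11, matching y values: none (0 points).
  x = 16: rhs = 9, matching y values: 3, 14 (2 points).
Total affine count: 18.
Full point count |E(F_17)| = 18 + 1 = 19.
Hasse bound: |19 − (17+1)| = |1| = 1 ≤ 2√17 ≈ 8.2462 ✓.


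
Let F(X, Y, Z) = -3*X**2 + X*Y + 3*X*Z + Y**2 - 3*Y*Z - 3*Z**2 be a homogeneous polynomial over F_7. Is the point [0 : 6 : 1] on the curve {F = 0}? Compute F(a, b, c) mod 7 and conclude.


F(0,6,1) ≡ 1 (mod 7); P is NOT on the curve.

Evaluate F(0, 6, 1) term-by-term (mod 7).
  -3*X**2 ↦ -3·0·1·1 = 0
  X*Y ↦ 1·0·6·1 = 0
  3*X*Z ↦ 3·0·1·1 = 0
  Y**2 ↦ 1·1·36·1 = 36
  -3*Y*Z ↦ -3·1·6·1 = -18
  -3*Z**2 ↦ -3·1·1·1 = -3
Sum: F(0, 6, 1) = (0) + (0) + (0) + (36) + (-18) + (-3) = 15.
Reducing mod 7: 15 ≡ 1 (mod 7).
Since F(a, b, c) ≡ 1 ≠ 0 (mod 7), P does NOT lie on the curve.


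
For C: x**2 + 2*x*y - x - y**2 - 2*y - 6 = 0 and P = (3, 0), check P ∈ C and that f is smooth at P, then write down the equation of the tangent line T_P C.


Tangent line at P: 5*x + 4*y - 15 = 0.

Step 1: f(3, 0) = 0, so P lies on C.
Step 2: partial derivatives
  f_x(x, y) = 2*x + 2*y - 1, f_y(x, y) = 2*x - 2*y - 2.
  f_x(P) = 5, f_y(P) = 4 (gradient nonzero, so P is smooth).
Step 3: tangent line at P: 5·(x − 3) + 4·(y − 0) = 0.
Expanding: 5*x + 4*y - 15 = 0.


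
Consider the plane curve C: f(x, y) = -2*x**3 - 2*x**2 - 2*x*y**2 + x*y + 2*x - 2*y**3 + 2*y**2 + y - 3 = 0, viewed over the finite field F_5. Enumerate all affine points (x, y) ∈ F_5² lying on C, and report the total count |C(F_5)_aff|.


Affine F_5-points: {(0, 4), (1, 0), (1, 1), (1, 4), (3, 4), (4, 0), (4, 2)}; count = 7.

For each of the 25 pairs (x, y) ∈ F_5², evaluate f(x, y) mod 5. Record the zeros.
  x = 0: [0↦2, 1↦3, 2↦1, 3↦4, 4↦0]  zeros at y ∈ {4}
  x = 1: [0↦0, 1↦0, 2↦3, 3↦2, 4↦0]  zeros at y ∈ {0, 1, 4}
  x = 2: [0↦2, 1↦1, 2↦4, 3↦4, 4↦4]  zeros at y ∈ ∅
  x = 3: [0↦1, 1↦4, 2↦2, 3↦3, 4↦0]  zeros at y ∈ {4}
  x = 4: [0↦0, 1↦2, 2↦0, 3↦2, 4↦1]  zeros at y ∈ {0, 2}
Collecting zeros: affine points = {(0, 4), (1, 0), (1, 1), (1, 4), (3, 4), (4, 0), (4, 2)}.
Total count |C(F_5)_aff| = 7.
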